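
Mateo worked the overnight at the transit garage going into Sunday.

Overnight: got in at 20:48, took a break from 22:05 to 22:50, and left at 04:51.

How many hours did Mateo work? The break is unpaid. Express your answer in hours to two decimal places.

Overnight: 20:48 → midnight = 3 h 12 min; midnight → 04:51 = 4 h 51 min; span 8 h 3 min; less 45 min break → 7 h 18 min

7.30 hours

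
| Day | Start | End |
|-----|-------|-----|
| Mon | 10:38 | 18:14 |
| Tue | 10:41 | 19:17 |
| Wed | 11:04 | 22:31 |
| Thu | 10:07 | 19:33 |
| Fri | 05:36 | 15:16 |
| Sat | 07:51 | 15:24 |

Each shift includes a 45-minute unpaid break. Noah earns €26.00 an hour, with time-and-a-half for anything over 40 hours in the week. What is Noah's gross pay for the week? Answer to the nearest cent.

Mon: 10:38–18:14 = 7 h 36 min; less 45 min break → 6 h 51 min
Tue: 10:41–19:17 = 8 h 36 min; less 45 min break → 7 h 51 min
Wed: 11:04–22:31 = 11 h 27 min; less 45 min break → 10 h 42 min
Thu: 10:07–19:33 = 9 h 26 min; less 45 min break → 8 h 41 min
Fri: 05:36–15:16 = 9 h 40 min; less 45 min break → 8 h 55 min
Sat: 07:51–15:24 = 7 h 33 min; less 45 min break → 6 h 48 min
Total worked: 49 h 48 min = 2988 min.
Regular 40 h 0 min = 2400 min at €26.00/h; overtime 9 h 48 min = 588 min at €39.00/h.
Pay = (2400 × €26.00 + 588 × €39.00) ÷ 60 = €1422.20.

€1422.20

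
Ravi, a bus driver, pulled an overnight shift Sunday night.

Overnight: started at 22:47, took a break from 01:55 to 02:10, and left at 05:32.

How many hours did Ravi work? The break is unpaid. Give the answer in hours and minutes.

Overnight: 22:47 → midnight = 1 h 13 min; midnight → 05:32 = 5 h 32 min; span 6 h 45 min; less 15 min break → 6 h 30 min

6 h 30 min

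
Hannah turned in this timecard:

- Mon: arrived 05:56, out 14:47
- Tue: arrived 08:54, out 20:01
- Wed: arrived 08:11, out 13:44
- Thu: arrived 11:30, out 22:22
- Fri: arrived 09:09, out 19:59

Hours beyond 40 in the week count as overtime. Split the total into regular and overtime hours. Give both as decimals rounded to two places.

Mon: 05:56–14:47 = 8 h 51 min
Tue: 08:54–20:01 = 11 h 7 min
Wed: 08:11–13:44 = 5 h 33 min
Thu: 11:30–22:22 = 10 h 52 min
Fri: 09:09–19:59 = 10 h 50 min
Total worked: 47 h 13 min = 47.22 h.
Threshold 40 h → overtime 7 h 13 min, regular 40 h 0 min.

Regular 40.00 hours, overtime 7.22 hours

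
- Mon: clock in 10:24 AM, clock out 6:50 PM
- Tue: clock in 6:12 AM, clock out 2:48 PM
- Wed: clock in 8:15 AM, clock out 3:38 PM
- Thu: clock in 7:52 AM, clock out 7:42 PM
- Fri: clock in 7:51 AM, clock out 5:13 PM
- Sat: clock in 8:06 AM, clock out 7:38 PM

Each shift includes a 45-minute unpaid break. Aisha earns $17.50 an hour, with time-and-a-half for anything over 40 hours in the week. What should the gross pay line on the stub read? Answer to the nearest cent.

Mon: 10:24 AM–6:50 PM = 8 h 26 min; less 45 min break → 7 h 41 min
Tue: 6:12 AM–2:48 PM = 8 h 36 min; less 45 min break → 7 h 51 min
Wed: 8:15 AM–3:38 PM = 7 h 23 min; less 45 min break → 6 h 38 min
Thu: 7:52 AM–7:42 PM = 11 h 50 min; less 45 min break → 11 h 5 min
Fri: 7:51 AM–5:13 PM = 9 h 22 min; less 45 min break → 8 h 37 min
Sat: 8:06 AM–7:38 PM = 11 h 32 min; less 45 min break → 10 h 47 min
Total worked: 52 h 39 min = 3159 min.
Regular 40 h 0 min = 2400 min at $17.50/h; overtime 12 h 39 min = 759 min at $26.25/h.
Pay = (2400 × $17.50 + 759 × $26.25) ÷ 60 = $1032.06.

$1032.06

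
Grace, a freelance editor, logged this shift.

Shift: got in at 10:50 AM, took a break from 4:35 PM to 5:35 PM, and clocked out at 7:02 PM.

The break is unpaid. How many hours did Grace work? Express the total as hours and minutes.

Shift: 10:50 AM–7:02 PM = 8 h 12 min; less 60 min break → 7 h 12 min

7 h 12 min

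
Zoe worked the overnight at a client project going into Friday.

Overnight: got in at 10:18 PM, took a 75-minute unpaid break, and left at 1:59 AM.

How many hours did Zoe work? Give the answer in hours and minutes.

Overnight: 10:18 PM → midnight = 1 h 42 min; midnight → 1:59 AM = 1 h 59 min; span 3 h 41 min; less 75 min break → 2 h 26 min

2 h 26 min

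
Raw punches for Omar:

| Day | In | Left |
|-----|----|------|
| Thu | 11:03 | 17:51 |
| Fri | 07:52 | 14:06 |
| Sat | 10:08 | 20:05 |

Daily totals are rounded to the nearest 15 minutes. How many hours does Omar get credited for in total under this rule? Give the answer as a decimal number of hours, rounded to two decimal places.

Thu: 11:03–17:51 = 6 h 48 min → rounds to 6 h 45 min
Fri: 07:52–14:06 = 6 h 14 min → rounds to 6 h 15 min
Sat: 10:08–20:05 = 9 h 57 min → rounds to 10 h 0 min
Total credited: 23 h 0 min.

23.00 hours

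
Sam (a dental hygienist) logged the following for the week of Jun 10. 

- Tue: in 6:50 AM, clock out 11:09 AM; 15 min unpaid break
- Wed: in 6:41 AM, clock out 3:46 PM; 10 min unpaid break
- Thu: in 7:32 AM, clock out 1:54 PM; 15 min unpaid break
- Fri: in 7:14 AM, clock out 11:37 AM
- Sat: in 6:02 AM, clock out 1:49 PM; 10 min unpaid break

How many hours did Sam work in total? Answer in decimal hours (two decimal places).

31.10 hours

Tue: 6:50 AM–11:09 AM = 4 h 19 min; less 15 min break → 4 h 4 min
Wed: 6:41 AM–3:46 PM = 9 h 5 min; less 10 min break → 8 h 55 min
Thu: 7:32 AM–1:54 PM = 6 h 22 min; less 15 min break → 6 h 7 min
Fri: 7:14 AM–11:37 AM = 4 h 23 min
Sat: 6:02 AM–1:49 PM = 7 h 47 min; less 10 min break → 7 h 37 min
Total: 4 h 4 min + 8 h 55 min + 6 h 7 min + 4 h 23 min + 7 h 37 min = 31 h 6 min.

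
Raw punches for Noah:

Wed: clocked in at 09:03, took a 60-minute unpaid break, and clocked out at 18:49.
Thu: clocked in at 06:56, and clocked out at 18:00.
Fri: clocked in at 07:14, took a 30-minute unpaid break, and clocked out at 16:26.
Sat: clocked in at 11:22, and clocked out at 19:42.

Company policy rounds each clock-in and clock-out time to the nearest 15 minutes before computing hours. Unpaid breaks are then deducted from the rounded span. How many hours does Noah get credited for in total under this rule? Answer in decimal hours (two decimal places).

Wed: in 09:03→09:00, out 18:49→18:45; 9 h 45 min − 60 min = 8 h 45 min
Thu: in 06:56→07:00, out 18:00→18:00; 11 h 0 min
Fri: in 07:14→07:15, out 16:26→16:30; 9 h 15 min − 30 min = 8 h 45 min
Sat: in 11:22→11:15, out 19:42→19:45; 8 h 30 min
Total credited: 37 h 0 min.

37.00 hours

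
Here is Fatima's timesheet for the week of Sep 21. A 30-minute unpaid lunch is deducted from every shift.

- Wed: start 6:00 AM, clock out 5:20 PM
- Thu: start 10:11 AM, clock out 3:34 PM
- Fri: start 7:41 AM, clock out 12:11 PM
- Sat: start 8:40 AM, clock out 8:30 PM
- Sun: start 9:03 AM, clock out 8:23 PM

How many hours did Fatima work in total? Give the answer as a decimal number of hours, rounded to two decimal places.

41.88 hours

Wed: 6:00 AM–5:20 PM = 11 h 20 min; less 30 min break → 10 h 50 min
Thu: 10:11 AM–3:34 PM = 5 h 23 min; less 30 min break → 4 h 53 min
Fri: 7:41 AM–12:11 PM = 4 h 30 min; less 30 min break → 4 h 0 min
Sat: 8:40 AM–8:30 PM = 11 h 50 min; less 30 min break → 11 h 20 min
Sun: 9:03 AM–8:23 PM = 11 h 20 min; less 30 min break → 10 h 50 min
Total: 10 h 50 min + 4 h 53 min + 4 h 0 min + 11 h 20 min + 10 h 50 min = 41 h 53 min.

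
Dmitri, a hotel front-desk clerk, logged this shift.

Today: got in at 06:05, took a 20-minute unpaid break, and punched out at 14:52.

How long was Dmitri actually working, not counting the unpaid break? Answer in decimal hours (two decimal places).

8.45 hours

Today: 06:05–14:52 = 8 h 47 min; less 20 min break → 8 h 27 min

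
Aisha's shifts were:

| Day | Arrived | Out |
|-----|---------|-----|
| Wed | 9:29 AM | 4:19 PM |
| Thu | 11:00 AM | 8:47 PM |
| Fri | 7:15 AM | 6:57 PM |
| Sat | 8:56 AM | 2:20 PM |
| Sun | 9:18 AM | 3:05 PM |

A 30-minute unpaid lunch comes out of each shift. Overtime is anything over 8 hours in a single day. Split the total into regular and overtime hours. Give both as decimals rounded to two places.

Regular 32.52 hours, overtime 4.48 hours

Wed: 9:29 AM–4:19 PM = 6 h 50 min; less 30 min break → 6 h 20 min
Thu: 11:00 AM–8:47 PM = 9 h 47 min; less 30 min break → 9 h 17 min
Fri: 7:15 AM–6:57 PM = 11 h 42 min; less 30 min break → 11 h 12 min
Sat: 8:56 AM–2:20 PM = 5 h 24 min; less 30 min break → 4 h 54 min
Sun: 9:18 AM–3:05 PM = 5 h 47 min; less 30 min break → 5 h 17 min
Wed reg 6 h 20 min / OT 0 h 0 min; Thu reg 8 h 0 min / OT 1 h 17 min; Fri reg 8 h 0 min / OT 3 h 12 min; Sat reg 4 h 54 min / OT 0 h 0 min; Sun reg 5 h 17 min / OT 0 h 0 min.
Totals: regular 32 h 31 min, overtime 4 h 29 min.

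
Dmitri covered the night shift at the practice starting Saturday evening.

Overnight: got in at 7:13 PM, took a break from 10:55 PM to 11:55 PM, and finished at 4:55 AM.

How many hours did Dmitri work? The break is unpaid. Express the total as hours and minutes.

8 h 42 min

Overnight: 7:13 PM → midnight = 4 h 47 min; midnight → 4:55 AM = 4 h 55 min; span 9 h 42 min; less 60 min break → 8 h 42 min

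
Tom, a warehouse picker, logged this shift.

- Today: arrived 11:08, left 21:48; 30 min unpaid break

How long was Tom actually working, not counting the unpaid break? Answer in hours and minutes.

10 h 10 min

Today: 11:08–21:48 = 10 h 40 min; less 30 min break → 10 h 10 min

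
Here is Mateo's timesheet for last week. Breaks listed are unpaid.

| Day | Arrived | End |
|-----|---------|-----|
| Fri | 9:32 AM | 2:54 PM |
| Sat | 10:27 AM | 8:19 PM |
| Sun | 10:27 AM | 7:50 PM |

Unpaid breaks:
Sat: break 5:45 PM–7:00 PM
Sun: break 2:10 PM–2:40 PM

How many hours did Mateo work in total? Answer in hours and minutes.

22 h 52 min

Fri: 9:32 AM–2:54 PM = 5 h 22 min
Sat: 10:27 AM–8:19 PM = 9 h 52 min; less 75 min break → 8 h 37 min
Sun: 10:27 AM–7:50 PM = 9 h 23 min; less 30 min break → 8 h 53 min
Total: 5 h 22 min + 8 h 37 min + 8 h 53 min = 22 h 52 min.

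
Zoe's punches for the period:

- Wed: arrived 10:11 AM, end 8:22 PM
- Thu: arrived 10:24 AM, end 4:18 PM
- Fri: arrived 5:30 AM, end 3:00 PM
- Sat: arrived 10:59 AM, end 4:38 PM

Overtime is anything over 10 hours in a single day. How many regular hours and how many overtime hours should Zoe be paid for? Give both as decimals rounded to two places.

Regular 31.05 hours, overtime 0.18 hours

Wed: 10:11 AM–8:22 PM = 10 h 11 min
Thu: 10:24 AM–4:18 PM = 5 h 54 min
Fri: 5:30 AM–3:00 PM = 9 h 30 min
Sat: 10:59 AM–4:38 PM = 5 h 39 min
Wed reg 10 h 0 min / OT 0 h 11 min; Thu reg 5 h 54 min / OT 0 h 0 min; Fri reg 9 h 30 min / OT 0 h 0 min; Sat reg 5 h 39 min / OT 0 h 0 min.
Totals: regular 31 h 3 min, overtime 0 h 11 min.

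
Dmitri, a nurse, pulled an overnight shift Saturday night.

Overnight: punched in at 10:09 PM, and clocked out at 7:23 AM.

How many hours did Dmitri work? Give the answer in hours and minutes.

Overnight: 10:09 PM → midnight = 1 h 51 min; midnight → 7:23 AM = 7 h 23 min; span 9 h 14 min

9 h 14 min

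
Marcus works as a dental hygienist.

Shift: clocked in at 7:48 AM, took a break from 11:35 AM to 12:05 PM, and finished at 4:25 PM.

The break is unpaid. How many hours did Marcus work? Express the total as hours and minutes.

8 h 7 min

Shift: 7:48 AM–4:25 PM = 8 h 37 min; less 30 min break → 8 h 7 min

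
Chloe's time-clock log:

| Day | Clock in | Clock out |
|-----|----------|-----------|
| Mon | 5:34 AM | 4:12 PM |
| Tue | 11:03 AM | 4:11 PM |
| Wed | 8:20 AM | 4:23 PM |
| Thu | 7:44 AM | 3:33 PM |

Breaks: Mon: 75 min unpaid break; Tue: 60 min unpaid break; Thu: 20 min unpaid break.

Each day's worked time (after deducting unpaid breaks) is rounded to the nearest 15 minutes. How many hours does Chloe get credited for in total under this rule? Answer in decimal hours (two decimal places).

29.25 hours

Mon: 5:34 AM–4:12 PM = 10 h 38 min − 75 min = 9 h 23 min → rounds to 9 h 30 min
Tue: 11:03 AM–4:11 PM = 5 h 8 min − 60 min = 4 h 8 min → rounds to 4 h 15 min
Wed: 8:20 AM–4:23 PM = 8 h 3 min → rounds to 8 h 0 min
Thu: 7:44 AM–3:33 PM = 7 h 49 min − 20 min = 7 h 29 min → rounds to 7 h 30 min
Total credited: 29 h 15 min.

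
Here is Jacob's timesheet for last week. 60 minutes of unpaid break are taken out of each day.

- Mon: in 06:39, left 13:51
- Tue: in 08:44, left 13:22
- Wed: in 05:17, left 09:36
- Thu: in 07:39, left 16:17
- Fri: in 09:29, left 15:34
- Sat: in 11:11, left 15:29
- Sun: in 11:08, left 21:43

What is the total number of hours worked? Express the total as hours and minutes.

Mon: 06:39–13:51 = 7 h 12 min; less 60 min break → 6 h 12 min
Tue: 08:44–13:22 = 4 h 38 min; less 60 min break → 3 h 38 min
Wed: 05:17–09:36 = 4 h 19 min; less 60 min break → 3 h 19 min
Thu: 07:39–16:17 = 8 h 38 min; less 60 min break → 7 h 38 min
Fri: 09:29–15:34 = 6 h 5 min; less 60 min break → 5 h 5 min
Sat: 11:11–15:29 = 4 h 18 min; less 60 min break → 3 h 18 min
Sun: 11:08–21:43 = 10 h 35 min; less 60 min break → 9 h 35 min
Total: 6 h 12 min + 3 h 38 min + 3 h 19 min + 7 h 38 min + 5 h 5 min + 3 h 18 min + 9 h 35 min = 38 h 45 min.

38 h 45 min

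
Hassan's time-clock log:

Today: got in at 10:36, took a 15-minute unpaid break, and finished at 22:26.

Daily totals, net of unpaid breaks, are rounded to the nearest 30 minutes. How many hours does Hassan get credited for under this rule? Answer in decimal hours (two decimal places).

11.50 hours

Today: 10:36–22:26 = 11 h 50 min − 15 min = 11 h 35 min → rounds to 11 h 30 min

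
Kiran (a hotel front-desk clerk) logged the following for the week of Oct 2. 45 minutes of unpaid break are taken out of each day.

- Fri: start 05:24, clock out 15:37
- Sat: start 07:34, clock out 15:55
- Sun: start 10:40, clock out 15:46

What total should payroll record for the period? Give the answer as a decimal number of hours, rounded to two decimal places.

Fri: 05:24–15:37 = 10 h 13 min; less 45 min break → 9 h 28 min
Sat: 07:34–15:55 = 8 h 21 min; less 45 min break → 7 h 36 min
Sun: 10:40–15:46 = 5 h 6 min; less 45 min break → 4 h 21 min
Total: 9 h 28 min + 7 h 36 min + 4 h 21 min = 21 h 25 min.

21.42 hours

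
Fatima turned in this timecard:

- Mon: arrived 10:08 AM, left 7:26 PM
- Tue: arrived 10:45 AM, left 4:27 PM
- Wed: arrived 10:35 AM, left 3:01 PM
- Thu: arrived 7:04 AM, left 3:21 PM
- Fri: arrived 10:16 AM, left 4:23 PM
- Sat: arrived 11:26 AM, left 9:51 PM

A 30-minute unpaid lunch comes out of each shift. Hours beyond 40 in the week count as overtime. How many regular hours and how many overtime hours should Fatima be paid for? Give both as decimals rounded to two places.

Mon: 10:08 AM–7:26 PM = 9 h 18 min; less 30 min break → 8 h 48 min
Tue: 10:45 AM–4:27 PM = 5 h 42 min; less 30 min break → 5 h 12 min
Wed: 10:35 AM–3:01 PM = 4 h 26 min; less 30 min break → 3 h 56 min
Thu: 7:04 AM–3:21 PM = 8 h 17 min; less 30 min break → 7 h 47 min
Fri: 10:16 AM–4:23 PM = 6 h 7 min; less 30 min break → 5 h 37 min
Sat: 11:26 AM–9:51 PM = 10 h 25 min; less 30 min break → 9 h 55 min
Total worked: 41 h 15 min = 41.25 h.
Threshold 40 h → overtime 1 h 15 min, regular 40 h 0 min.

Regular 40.00 hours, overtime 1.25 hours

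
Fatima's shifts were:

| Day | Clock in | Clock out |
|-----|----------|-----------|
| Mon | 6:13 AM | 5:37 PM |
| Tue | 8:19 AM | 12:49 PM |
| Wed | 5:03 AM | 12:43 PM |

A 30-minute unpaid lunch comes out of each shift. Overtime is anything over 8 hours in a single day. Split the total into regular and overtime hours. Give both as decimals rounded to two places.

Mon: 6:13 AM–5:37 PM = 11 h 24 min; less 30 min break → 10 h 54 min
Tue: 8:19 AM–12:49 PM = 4 h 30 min; less 30 min break → 4 h 0 min
Wed: 5:03 AM–12:43 PM = 7 h 40 min; less 30 min break → 7 h 10 min
Mon reg 8 h 0 min / OT 2 h 54 min; Tue reg 4 h 0 min / OT 0 h 0 min; Wed reg 7 h 10 min / OT 0 h 0 min.
Totals: regular 19 h 10 min, overtime 2 h 54 min.

Regular 19.17 hours, overtime 2.90 hours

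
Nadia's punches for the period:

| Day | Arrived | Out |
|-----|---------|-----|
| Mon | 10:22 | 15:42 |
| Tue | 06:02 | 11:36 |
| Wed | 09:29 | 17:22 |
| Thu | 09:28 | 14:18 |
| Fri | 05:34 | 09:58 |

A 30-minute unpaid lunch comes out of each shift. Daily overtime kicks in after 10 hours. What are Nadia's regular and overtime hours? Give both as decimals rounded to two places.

Regular 25.52 hours, overtime 0.00 hours

Mon: 10:22–15:42 = 5 h 20 min; less 30 min break → 4 h 50 min
Tue: 06:02–11:36 = 5 h 34 min; less 30 min break → 5 h 4 min
Wed: 09:29–17:22 = 7 h 53 min; less 30 min break → 7 h 23 min
Thu: 09:28–14:18 = 4 h 50 min; less 30 min break → 4 h 20 min
Fri: 05:34–09:58 = 4 h 24 min; less 30 min break → 3 h 54 min
Mon reg 4 h 50 min / OT 0 h 0 min; Tue reg 5 h 4 min / OT 0 h 0 min; Wed reg 7 h 23 min / OT 0 h 0 min; Thu reg 4 h 20 min / OT 0 h 0 min; Fri reg 3 h 54 min / OT 0 h 0 min.
Totals: regular 25 h 31 min, overtime 0 h 0 min.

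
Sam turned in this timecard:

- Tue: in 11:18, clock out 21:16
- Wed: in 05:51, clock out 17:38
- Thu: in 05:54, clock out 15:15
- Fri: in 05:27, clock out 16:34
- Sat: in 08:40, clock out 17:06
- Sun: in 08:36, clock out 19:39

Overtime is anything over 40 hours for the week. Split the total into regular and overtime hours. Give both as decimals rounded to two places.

Regular 40.00 hours, overtime 21.70 hours

Tue: 11:18–21:16 = 9 h 58 min
Wed: 05:51–17:38 = 11 h 47 min
Thu: 05:54–15:15 = 9 h 21 min
Fri: 05:27–16:34 = 11 h 7 min
Sat: 08:40–17:06 = 8 h 26 min
Sun: 08:36–19:39 = 11 h 3 min
Total worked: 61 h 42 min = 61.70 h.
Threshold 40 h → overtime 21 h 42 min, regular 40 h 0 min.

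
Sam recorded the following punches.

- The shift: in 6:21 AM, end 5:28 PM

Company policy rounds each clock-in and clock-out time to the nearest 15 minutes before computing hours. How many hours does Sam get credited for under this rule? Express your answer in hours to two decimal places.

The shift: in 6:21 AM→6:15 AM, out 5:28 PM→5:30 PM; 11 h 15 min

11.25 hours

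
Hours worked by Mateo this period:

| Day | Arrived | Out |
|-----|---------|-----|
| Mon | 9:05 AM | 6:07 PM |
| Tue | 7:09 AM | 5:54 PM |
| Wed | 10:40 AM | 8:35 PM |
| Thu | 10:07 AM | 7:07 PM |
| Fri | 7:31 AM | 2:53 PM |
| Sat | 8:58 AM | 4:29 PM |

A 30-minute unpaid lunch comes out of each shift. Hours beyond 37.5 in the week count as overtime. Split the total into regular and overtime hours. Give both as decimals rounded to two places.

Mon: 9:05 AM–6:07 PM = 9 h 2 min; less 30 min break → 8 h 32 min
Tue: 7:09 AM–5:54 PM = 10 h 45 min; less 30 min break → 10 h 15 min
Wed: 10:40 AM–8:35 PM = 9 h 55 min; less 30 min break → 9 h 25 min
Thu: 10:07 AM–7:07 PM = 9 h 0 min; less 30 min break → 8 h 30 min
Fri: 7:31 AM–2:53 PM = 7 h 22 min; less 30 min break → 6 h 52 min
Sat: 8:58 AM–4:29 PM = 7 h 31 min; less 30 min break → 7 h 1 min
Total worked: 50 h 35 min = 50.58 h.
Threshold 37.5 h → overtime 13 h 5 min, regular 37 h 30 min.

Regular 37.50 hours, overtime 13.08 hours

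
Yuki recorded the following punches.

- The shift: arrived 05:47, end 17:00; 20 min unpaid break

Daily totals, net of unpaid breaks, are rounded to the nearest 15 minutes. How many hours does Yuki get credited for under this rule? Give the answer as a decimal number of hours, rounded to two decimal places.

11.00 hours

The shift: 05:47–17:00 = 11 h 13 min − 20 min = 10 h 53 min → rounds to 11 h 0 min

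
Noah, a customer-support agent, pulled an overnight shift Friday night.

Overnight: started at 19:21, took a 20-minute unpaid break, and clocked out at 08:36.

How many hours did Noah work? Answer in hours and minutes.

12 h 55 min

Overnight: 19:21 → midnight = 4 h 39 min; midnight → 08:36 = 8 h 36 min; span 13 h 15 min; less 20 min break → 12 h 55 min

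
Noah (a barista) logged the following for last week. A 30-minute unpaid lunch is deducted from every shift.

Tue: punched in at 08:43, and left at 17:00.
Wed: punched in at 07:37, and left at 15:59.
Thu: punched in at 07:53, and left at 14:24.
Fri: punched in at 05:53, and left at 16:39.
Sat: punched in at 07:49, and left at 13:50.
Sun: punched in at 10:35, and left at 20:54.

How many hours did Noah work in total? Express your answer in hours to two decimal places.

47.27 hours

Tue: 08:43–17:00 = 8 h 17 min; less 30 min break → 7 h 47 min
Wed: 07:37–15:59 = 8 h 22 min; less 30 min break → 7 h 52 min
Thu: 07:53–14:24 = 6 h 31 min; less 30 min break → 6 h 1 min
Fri: 05:53–16:39 = 10 h 46 min; less 30 min break → 10 h 16 min
Sat: 07:49–13:50 = 6 h 1 min; less 30 min break → 5 h 31 min
Sun: 10:35–20:54 = 10 h 19 min; less 30 min break → 9 h 49 min
Total: 7 h 47 min + 7 h 52 min + 6 h 1 min + 10 h 16 min + 5 h 31 min + 9 h 49 min = 47 h 16 min.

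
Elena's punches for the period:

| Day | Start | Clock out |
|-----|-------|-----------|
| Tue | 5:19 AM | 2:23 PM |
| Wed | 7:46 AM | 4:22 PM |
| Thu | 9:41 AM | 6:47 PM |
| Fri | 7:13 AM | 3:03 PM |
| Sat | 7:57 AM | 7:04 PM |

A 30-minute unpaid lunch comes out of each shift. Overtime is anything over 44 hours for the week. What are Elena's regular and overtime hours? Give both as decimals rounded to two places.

Regular 43.22 hours, overtime 0.00 hours

Tue: 5:19 AM–2:23 PM = 9 h 4 min; less 30 min break → 8 h 34 min
Wed: 7:46 AM–4:22 PM = 8 h 36 min; less 30 min break → 8 h 6 min
Thu: 9:41 AM–6:47 PM = 9 h 6 min; less 30 min break → 8 h 36 min
Fri: 7:13 AM–3:03 PM = 7 h 50 min; less 30 min break → 7 h 20 min
Sat: 7:57 AM–7:04 PM = 11 h 7 min; less 30 min break → 10 h 37 min
Total worked: 43 h 13 min = 43.22 h.
Threshold 44 h → overtime 0 h 0 min, regular 43 h 13 min.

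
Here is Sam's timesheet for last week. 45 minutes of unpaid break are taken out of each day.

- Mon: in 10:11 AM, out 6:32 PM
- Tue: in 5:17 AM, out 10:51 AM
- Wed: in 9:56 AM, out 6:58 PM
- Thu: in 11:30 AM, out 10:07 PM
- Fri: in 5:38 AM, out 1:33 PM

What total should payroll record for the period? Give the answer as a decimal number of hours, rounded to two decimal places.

37.73 hours

Mon: 10:11 AM–6:32 PM = 8 h 21 min; less 45 min break → 7 h 36 min
Tue: 5:17 AM–10:51 AM = 5 h 34 min; less 45 min break → 4 h 49 min
Wed: 9:56 AM–6:58 PM = 9 h 2 min; less 45 min break → 8 h 17 min
Thu: 11:30 AM–10:07 PM = 10 h 37 min; less 45 min break → 9 h 52 min
Fri: 5:38 AM–1:33 PM = 7 h 55 min; less 45 min break → 7 h 10 min
Total: 7 h 36 min + 4 h 49 min + 8 h 17 min + 9 h 52 min + 7 h 10 min = 37 h 44 min.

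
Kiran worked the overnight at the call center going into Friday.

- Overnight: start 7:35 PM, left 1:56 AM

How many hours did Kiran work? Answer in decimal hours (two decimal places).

6.35 hours

Overnight: 7:35 PM → midnight = 4 h 25 min; midnight → 1:56 AM = 1 h 56 min; span 6 h 21 min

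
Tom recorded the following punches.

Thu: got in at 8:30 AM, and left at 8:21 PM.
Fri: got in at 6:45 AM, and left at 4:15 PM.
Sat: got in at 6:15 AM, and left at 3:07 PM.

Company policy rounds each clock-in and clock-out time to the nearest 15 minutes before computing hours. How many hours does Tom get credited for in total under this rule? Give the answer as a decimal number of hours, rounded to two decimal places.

30.00 hours

Thu: in 8:30 AM→8:30 AM, out 8:21 PM→8:15 PM; 11 h 45 min
Fri: in 6:45 AM→6:45 AM, out 4:15 PM→4:15 PM; 9 h 30 min
Sat: in 6:15 AM→6:15 AM, out 3:07 PM→3:00 PM; 8 h 45 min
Total credited: 30 h 0 min.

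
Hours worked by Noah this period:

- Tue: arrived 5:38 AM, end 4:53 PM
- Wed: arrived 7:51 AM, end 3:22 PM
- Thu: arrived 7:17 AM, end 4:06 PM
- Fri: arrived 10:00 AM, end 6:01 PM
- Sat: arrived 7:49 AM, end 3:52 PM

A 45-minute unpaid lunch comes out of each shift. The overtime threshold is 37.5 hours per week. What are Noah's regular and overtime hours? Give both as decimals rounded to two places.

Tue: 5:38 AM–4:53 PM = 11 h 15 min; less 45 min break → 10 h 30 min
Wed: 7:51 AM–3:22 PM = 7 h 31 min; less 45 min break → 6 h 46 min
Thu: 7:17 AM–4:06 PM = 8 h 49 min; less 45 min break → 8 h 4 min
Fri: 10:00 AM–6:01 PM = 8 h 1 min; less 45 min break → 7 h 16 min
Sat: 7:49 AM–3:52 PM = 8 h 3 min; less 45 min break → 7 h 18 min
Total worked: 39 h 54 min = 39.90 h.
Threshold 37.5 h → overtime 2 h 24 min, regular 37 h 30 min.

Regular 37.50 hours, overtime 2.40 hours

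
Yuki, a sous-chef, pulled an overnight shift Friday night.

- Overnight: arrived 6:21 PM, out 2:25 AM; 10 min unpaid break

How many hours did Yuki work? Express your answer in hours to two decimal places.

7.90 hours

Overnight: 6:21 PM → midnight = 5 h 39 min; midnight → 2:25 AM = 2 h 25 min; span 8 h 4 min; less 10 min break → 7 h 54 min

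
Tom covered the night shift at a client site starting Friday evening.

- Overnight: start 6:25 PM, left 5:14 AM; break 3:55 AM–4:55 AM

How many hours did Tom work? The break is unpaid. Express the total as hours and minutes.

9 h 49 min

Overnight: 6:25 PM → midnight = 5 h 35 min; midnight → 5:14 AM = 5 h 14 min; span 10 h 49 min; less 60 min break → 9 h 49 min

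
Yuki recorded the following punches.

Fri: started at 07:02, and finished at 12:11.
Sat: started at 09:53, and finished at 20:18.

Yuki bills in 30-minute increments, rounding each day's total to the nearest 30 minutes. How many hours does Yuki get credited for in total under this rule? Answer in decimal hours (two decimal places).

Fri: 07:02–12:11 = 5 h 9 min → rounds to 5 h 0 min
Sat: 09:53–20:18 = 10 h 25 min → rounds to 10 h 30 min
Total credited: 15 h 30 min.

15.50 hours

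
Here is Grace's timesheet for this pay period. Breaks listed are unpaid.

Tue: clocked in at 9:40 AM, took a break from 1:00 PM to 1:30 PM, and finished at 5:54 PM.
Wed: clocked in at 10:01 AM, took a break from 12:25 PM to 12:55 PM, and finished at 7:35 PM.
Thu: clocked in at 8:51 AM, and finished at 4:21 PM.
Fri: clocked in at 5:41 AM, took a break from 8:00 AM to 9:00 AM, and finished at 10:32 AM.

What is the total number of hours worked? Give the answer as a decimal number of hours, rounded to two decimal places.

28.15 hours

Tue: 9:40 AM–5:54 PM = 8 h 14 min; less 30 min break → 7 h 44 min
Wed: 10:01 AM–7:35 PM = 9 h 34 min; less 30 min break → 9 h 4 min
Thu: 8:51 AM–4:21 PM = 7 h 30 min
Fri: 5:41 AM–10:32 AM = 4 h 51 min; less 60 min break → 3 h 51 min
Total: 7 h 44 min + 9 h 4 min + 7 h 30 min + 3 h 51 min = 28 h 9 min.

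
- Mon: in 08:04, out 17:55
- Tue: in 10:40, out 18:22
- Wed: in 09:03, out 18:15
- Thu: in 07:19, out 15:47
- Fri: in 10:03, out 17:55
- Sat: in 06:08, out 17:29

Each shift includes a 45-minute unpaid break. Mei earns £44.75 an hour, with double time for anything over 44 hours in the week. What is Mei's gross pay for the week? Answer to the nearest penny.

£2500.03

Mon: 08:04–17:55 = 9 h 51 min; less 45 min break → 9 h 6 min
Tue: 10:40–18:22 = 7 h 42 min; less 45 min break → 6 h 57 min
Wed: 09:03–18:15 = 9 h 12 min; less 45 min break → 8 h 27 min
Thu: 07:19–15:47 = 8 h 28 min; less 45 min break → 7 h 43 min
Fri: 10:03–17:55 = 7 h 52 min; less 45 min break → 7 h 7 min
Sat: 06:08–17:29 = 11 h 21 min; less 45 min break → 10 h 36 min
Total worked: 49 h 56 min = 2996 min.
Regular 44 h 0 min = 2640 min at £44.75/h; overtime 5 h 56 min = 356 min at £89.50/h.
Pay = (2640 × £44.75 + 356 × £89.50) ÷ 60 = £2500.03.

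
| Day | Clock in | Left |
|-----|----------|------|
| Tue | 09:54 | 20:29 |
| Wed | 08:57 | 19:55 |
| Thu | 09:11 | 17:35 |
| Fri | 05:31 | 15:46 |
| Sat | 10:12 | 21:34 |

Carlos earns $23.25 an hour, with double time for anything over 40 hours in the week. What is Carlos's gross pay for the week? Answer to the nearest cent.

Tue: 09:54–20:29 = 10 h 35 min
Wed: 08:57–19:55 = 10 h 58 min
Thu: 09:11–17:35 = 8 h 24 min
Fri: 05:31–15:46 = 10 h 15 min
Sat: 10:12–21:34 = 11 h 22 min
Total worked: 51 h 34 min = 3094 min.
Regular 40 h 0 min = 2400 min at $23.25/h; overtime 11 h 34 min = 694 min at $46.50/h.
Pay = (2400 × $23.25 + 694 × $46.50) ÷ 60 = $1467.85.

$1467.85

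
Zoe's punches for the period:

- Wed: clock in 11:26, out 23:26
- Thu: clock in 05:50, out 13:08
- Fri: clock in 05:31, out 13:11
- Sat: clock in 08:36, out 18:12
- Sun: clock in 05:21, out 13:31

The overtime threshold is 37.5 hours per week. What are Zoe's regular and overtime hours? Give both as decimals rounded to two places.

Regular 37.50 hours, overtime 7.23 hours

Wed: 11:26–23:26 = 12 h 0 min
Thu: 05:50–13:08 = 7 h 18 min
Fri: 05:31–13:11 = 7 h 40 min
Sat: 08:36–18:12 = 9 h 36 min
Sun: 05:21–13:31 = 8 h 10 min
Total worked: 44 h 44 min = 44.73 h.
Threshold 37.5 h → overtime 7 h 14 min, regular 37 h 30 min.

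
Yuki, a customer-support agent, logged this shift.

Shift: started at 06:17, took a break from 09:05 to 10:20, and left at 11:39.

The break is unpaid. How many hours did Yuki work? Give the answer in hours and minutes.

Shift: 06:17–11:39 = 5 h 22 min; less 75 min break → 4 h 7 min

4 h 7 min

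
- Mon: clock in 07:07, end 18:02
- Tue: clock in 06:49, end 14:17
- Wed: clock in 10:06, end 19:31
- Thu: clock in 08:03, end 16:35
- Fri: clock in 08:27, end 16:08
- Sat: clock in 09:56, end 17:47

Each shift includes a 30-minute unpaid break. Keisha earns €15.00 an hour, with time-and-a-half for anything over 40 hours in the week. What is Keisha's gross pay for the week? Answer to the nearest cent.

Mon: 07:07–18:02 = 10 h 55 min; less 30 min break → 10 h 25 min
Tue: 06:49–14:17 = 7 h 28 min; less 30 min break → 6 h 58 min
Wed: 10:06–19:31 = 9 h 25 min; less 30 min break → 8 h 55 min
Thu: 08:03–16:35 = 8 h 32 min; less 30 min break → 8 h 2 min
Fri: 08:27–16:08 = 7 h 41 min; less 30 min break → 7 h 11 min
Sat: 09:56–17:47 = 7 h 51 min; less 30 min break → 7 h 21 min
Total worked: 48 h 52 min = 2932 min.
Regular 40 h 0 min = 2400 min at €15.00/h; overtime 8 h 52 min = 532 min at €22.50/h.
Pay = (2400 × €15.00 + 532 × €22.50) ÷ 60 = €799.50.

€799.50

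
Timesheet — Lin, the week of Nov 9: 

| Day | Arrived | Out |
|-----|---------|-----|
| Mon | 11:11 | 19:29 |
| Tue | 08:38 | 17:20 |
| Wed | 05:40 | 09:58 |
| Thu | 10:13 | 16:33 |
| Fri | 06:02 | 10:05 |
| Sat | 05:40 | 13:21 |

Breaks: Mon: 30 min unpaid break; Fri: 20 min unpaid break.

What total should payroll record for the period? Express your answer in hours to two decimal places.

38.53 hours

Mon: 11:11–19:29 = 8 h 18 min; less 30 min break → 7 h 48 min
Tue: 08:38–17:20 = 8 h 42 min
Wed: 05:40–09:58 = 4 h 18 min
Thu: 10:13–16:33 = 6 h 20 min
Fri: 06:02–10:05 = 4 h 3 min; less 20 min break → 3 h 43 min
Sat: 05:40–13:21 = 7 h 41 min
Total: 7 h 48 min + 8 h 42 min + 4 h 18 min + 6 h 20 min + 3 h 43 min + 7 h 41 min = 38 h 32 min.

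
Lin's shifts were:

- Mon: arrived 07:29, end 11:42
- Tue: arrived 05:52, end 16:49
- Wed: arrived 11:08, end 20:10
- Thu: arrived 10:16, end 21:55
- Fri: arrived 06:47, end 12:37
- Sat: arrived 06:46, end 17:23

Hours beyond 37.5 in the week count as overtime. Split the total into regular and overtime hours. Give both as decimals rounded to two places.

Mon: 07:29–11:42 = 4 h 13 min
Tue: 05:52–16:49 = 10 h 57 min
Wed: 11:08–20:10 = 9 h 2 min
Thu: 10:16–21:55 = 11 h 39 min
Fri: 06:47–12:37 = 5 h 50 min
Sat: 06:46–17:23 = 10 h 37 min
Total worked: 52 h 18 min = 52.30 h.
Threshold 37.5 h → overtime 14 h 48 min, regular 37 h 30 min.

Regular 37.50 hours, overtime 14.80 hours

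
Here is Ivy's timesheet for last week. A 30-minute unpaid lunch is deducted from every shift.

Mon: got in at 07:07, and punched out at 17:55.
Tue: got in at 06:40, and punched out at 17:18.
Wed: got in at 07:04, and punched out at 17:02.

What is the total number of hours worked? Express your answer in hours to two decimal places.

Mon: 07:07–17:55 = 10 h 48 min; less 30 min break → 10 h 18 min
Tue: 06:40–17:18 = 10 h 38 min; less 30 min break → 10 h 8 min
Wed: 07:04–17:02 = 9 h 58 min; less 30 min break → 9 h 28 min
Total: 10 h 18 min + 10 h 8 min + 9 h 28 min = 29 h 54 min.

29.90 hours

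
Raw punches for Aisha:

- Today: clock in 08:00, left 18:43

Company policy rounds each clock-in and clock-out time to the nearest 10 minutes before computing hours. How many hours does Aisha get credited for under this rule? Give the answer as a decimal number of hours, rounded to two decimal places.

Today: in 08:00→08:00, out 18:43→18:40; 10 h 40 min

10.67 hours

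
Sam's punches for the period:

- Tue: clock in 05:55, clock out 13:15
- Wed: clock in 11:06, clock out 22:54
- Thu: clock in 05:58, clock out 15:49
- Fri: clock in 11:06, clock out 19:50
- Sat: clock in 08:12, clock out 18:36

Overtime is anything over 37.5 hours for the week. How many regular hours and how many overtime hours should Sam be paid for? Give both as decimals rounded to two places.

Regular 37.50 hours, overtime 10.62 hours

Tue: 05:55–13:15 = 7 h 20 min
Wed: 11:06–22:54 = 11 h 48 min
Thu: 05:58–15:49 = 9 h 51 min
Fri: 11:06–19:50 = 8 h 44 min
Sat: 08:12–18:36 = 10 h 24 min
Total worked: 48 h 7 min = 48.12 h.
Threshold 37.5 h → overtime 10 h 37 min, regular 37 h 30 min.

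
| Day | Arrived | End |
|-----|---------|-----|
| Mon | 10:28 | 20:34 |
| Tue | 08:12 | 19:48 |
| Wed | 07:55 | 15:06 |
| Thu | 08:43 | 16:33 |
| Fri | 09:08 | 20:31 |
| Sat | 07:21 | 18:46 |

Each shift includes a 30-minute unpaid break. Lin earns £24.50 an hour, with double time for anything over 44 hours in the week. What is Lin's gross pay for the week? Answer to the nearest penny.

Mon: 10:28–20:34 = 10 h 6 min; less 30 min break → 9 h 36 min
Tue: 08:12–19:48 = 11 h 36 min; less 30 min break → 11 h 6 min
Wed: 07:55–15:06 = 7 h 11 min; less 30 min break → 6 h 41 min
Thu: 08:43–16:33 = 7 h 50 min; less 30 min break → 7 h 20 min
Fri: 09:08–20:31 = 11 h 23 min; less 30 min break → 10 h 53 min
Sat: 07:21–18:46 = 11 h 25 min; less 30 min break → 10 h 55 min
Total worked: 56 h 31 min = 3391 min.
Regular 44 h 0 min = 2640 min at £24.50/h; overtime 12 h 31 min = 751 min at £49.00/h.
Pay = (2640 × £24.50 + 751 × £49.00) ÷ 60 = £1691.32.

£1691.32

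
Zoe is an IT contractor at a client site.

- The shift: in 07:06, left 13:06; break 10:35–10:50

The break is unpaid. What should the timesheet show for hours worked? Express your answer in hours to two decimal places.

5.75 hours

The shift: 07:06–13:06 = 6 h 0 min; less 15 min break → 5 h 45 min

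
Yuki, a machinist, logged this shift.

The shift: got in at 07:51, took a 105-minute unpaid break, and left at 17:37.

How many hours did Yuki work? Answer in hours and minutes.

The shift: 07:51–17:37 = 9 h 46 min; less 105 min break → 8 h 1 min

8 h 1 min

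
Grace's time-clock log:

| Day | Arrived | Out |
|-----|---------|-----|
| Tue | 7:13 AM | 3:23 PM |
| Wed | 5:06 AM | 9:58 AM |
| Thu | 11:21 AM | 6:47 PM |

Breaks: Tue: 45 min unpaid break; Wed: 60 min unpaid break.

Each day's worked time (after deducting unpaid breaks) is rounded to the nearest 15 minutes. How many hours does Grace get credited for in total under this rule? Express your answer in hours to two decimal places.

Tue: 7:13 AM–3:23 PM = 8 h 10 min − 45 min = 7 h 25 min → rounds to 7 h 30 min
Wed: 5:06 AM–9:58 AM = 4 h 52 min − 60 min = 3 h 52 min → rounds to 3 h 45 min
Thu: 11:21 AM–6:47 PM = 7 h 26 min → rounds to 7 h 30 min
Total credited: 18 h 45 min.

18.75 hours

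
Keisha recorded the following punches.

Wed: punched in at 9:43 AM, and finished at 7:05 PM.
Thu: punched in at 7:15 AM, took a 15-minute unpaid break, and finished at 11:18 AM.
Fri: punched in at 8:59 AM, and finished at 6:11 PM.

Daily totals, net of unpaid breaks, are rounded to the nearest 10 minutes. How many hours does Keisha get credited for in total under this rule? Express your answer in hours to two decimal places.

22.33 hours

Wed: 9:43 AM–7:05 PM = 9 h 22 min → rounds to 9 h 20 min
Thu: 7:15 AM–11:18 AM = 4 h 3 min − 15 min = 3 h 48 min → rounds to 3 h 50 min
Fri: 8:59 AM–6:11 PM = 9 h 12 min → rounds to 9 h 10 min
Total credited: 22 h 20 min.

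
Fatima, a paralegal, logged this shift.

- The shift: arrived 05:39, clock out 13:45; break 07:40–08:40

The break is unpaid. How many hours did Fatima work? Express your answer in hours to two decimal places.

The shift: 05:39–13:45 = 8 h 6 min; less 60 min break → 7 h 6 min

7.10 hours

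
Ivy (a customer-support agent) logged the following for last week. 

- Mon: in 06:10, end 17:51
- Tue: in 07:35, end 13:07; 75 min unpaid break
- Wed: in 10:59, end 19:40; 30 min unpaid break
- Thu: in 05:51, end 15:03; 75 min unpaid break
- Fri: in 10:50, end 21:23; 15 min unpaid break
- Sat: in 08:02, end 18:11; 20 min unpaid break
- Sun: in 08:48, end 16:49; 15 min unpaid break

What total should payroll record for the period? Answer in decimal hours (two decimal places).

59.98 hours

Mon: 06:10–17:51 = 11 h 41 min
Tue: 07:35–13:07 = 5 h 32 min; less 75 min break → 4 h 17 min
Wed: 10:59–19:40 = 8 h 41 min; less 30 min break → 8 h 11 min
Thu: 05:51–15:03 = 9 h 12 min; less 75 min break → 7 h 57 min
Fri: 10:50–21:23 = 10 h 33 min; less 15 min break → 10 h 18 min
Sat: 08:02–18:11 = 10 h 9 min; less 20 min break → 9 h 49 min
Sun: 08:48–16:49 = 8 h 1 min; less 15 min break → 7 h 46 min
Total: 11 h 41 min + 4 h 17 min + 8 h 11 min + 7 h 57 min + 10 h 18 min + 9 h 49 min + 7 h 46 min = 59 h 59 min.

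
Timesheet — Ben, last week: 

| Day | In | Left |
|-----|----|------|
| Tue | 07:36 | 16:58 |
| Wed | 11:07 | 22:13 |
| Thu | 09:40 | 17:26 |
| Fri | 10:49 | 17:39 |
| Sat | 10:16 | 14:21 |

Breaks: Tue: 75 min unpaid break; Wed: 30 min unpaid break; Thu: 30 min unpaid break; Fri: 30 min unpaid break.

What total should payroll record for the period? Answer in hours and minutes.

Tue: 07:36–16:58 = 9 h 22 min; less 75 min break → 8 h 7 min
Wed: 11:07–22:13 = 11 h 6 min; less 30 min break → 10 h 36 min
Thu: 09:40–17:26 = 7 h 46 min; less 30 min break → 7 h 16 min
Fri: 10:49–17:39 = 6 h 50 min; less 30 min break → 6 h 20 min
Sat: 10:16–14:21 = 4 h 5 min
Total: 8 h 7 min + 10 h 36 min + 7 h 16 min + 6 h 20 min + 4 h 5 min = 36 h 24 min.

36 h 24 min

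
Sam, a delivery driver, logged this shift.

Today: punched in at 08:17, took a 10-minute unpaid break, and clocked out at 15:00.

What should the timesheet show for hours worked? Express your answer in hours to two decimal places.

6.55 hours

Today: 08:17–15:00 = 6 h 43 min; less 10 min break → 6 h 33 min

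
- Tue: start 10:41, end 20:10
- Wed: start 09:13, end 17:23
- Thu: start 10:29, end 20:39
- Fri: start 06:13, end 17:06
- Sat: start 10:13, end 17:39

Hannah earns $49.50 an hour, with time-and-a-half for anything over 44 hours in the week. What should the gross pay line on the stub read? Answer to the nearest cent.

Tue: 10:41–20:10 = 9 h 29 min
Wed: 09:13–17:23 = 8 h 10 min
Thu: 10:29–20:39 = 10 h 10 min
Fri: 06:13–17:06 = 10 h 53 min
Sat: 10:13–17:39 = 7 h 26 min
Total worked: 46 h 8 min = 2768 min.
Regular 44 h 0 min = 2640 min at $49.50/h; overtime 2 h 8 min = 128 min at $74.25/h.
Pay = (2640 × $49.50 + 128 × $74.25) ÷ 60 = $2336.40.

$2336.40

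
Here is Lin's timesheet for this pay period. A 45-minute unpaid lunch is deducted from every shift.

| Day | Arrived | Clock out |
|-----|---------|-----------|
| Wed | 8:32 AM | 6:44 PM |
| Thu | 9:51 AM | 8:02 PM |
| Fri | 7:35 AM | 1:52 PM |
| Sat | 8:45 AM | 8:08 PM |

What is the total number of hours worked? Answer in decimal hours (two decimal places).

Wed: 8:32 AM–6:44 PM = 10 h 12 min; less 45 min break → 9 h 27 min
Thu: 9:51 AM–8:02 PM = 10 h 11 min; less 45 min break → 9 h 26 min
Fri: 7:35 AM–1:52 PM = 6 h 17 min; less 45 min break → 5 h 32 min
Sat: 8:45 AM–8:08 PM = 11 h 23 min; less 45 min break → 10 h 38 min
Total: 9 h 27 min + 9 h 26 min + 5 h 32 min + 10 h 38 min = 35 h 3 min.

35.05 hours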